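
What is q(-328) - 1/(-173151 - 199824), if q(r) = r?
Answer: -122335799/372975 ≈ -328.00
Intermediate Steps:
q(-328) - 1/(-173151 - 199824) = -328 - 1/(-173151 - 199824) = -328 - 1/(-372975) = -328 - 1*(-1/372975) = -328 + 1/372975 = -122335799/372975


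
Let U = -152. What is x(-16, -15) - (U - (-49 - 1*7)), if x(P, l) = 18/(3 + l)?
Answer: 189/2 ≈ 94.500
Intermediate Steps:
x(-16, -15) - (U - (-49 - 1*7)) = 18/(3 - 15) - (-152 - (-49 - 1*7)) = 18/(-12) - (-152 - (-49 - 7)) = 18*(-1/12) - (-152 - 1*(-56)) = -3/2 - (-152 + 56) = -3/2 - 1*(-96) = -3/2 + 96 = 189/2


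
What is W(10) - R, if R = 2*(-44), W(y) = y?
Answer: 98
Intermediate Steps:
R = -88
W(10) - R = 10 - 1*(-88) = 10 + 88 = 98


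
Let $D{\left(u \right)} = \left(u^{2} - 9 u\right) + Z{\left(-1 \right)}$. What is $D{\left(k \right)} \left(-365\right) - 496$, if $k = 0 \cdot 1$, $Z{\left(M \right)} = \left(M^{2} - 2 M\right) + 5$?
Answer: $-3416$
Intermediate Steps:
$Z{\left(M \right)} = 5 + M^{2} - 2 M$
$k = 0$
$D{\left(u \right)} = 8 + u^{2} - 9 u$ ($D{\left(u \right)} = \left(u^{2} - 9 u\right) + \left(5 + \left(-1\right)^{2} - -2\right) = \left(u^{2} - 9 u\right) + \left(5 + 1 + 2\right) = \left(u^{2} - 9 u\right) + 8 = 8 + u^{2} - 9 u$)
$D{\left(k \right)} \left(-365\right) - 496 = \left(8 + 0^{2} - 0\right) \left(-365\right) - 496 = \left(8 + 0 + 0\right) \left(-365\right) - 496 = 8 \left(-365\right) - 496 = -2920 - 496 = -3416$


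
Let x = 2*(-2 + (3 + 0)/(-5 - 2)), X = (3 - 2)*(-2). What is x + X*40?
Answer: -594/7 ≈ -84.857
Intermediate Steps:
X = -2 (X = 1*(-2) = -2)
x = -34/7 (x = 2*(-2 + 3/(-7)) = 2*(-2 + 3*(-⅐)) = 2*(-2 - 3/7) = 2*(-17/7) = -34/7 ≈ -4.8571)
x + X*40 = -34/7 - 2*40 = -34/7 - 80 = -594/7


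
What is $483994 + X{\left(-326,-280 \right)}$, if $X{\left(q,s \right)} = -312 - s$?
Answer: $483962$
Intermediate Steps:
$483994 + X{\left(-326,-280 \right)} = 483994 - 32 = 483962$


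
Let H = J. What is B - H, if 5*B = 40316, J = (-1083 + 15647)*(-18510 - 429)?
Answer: 1379178296/5 ≈ 2.7584e+8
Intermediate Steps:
J = -275827596 (J = 14564*(-18939) = -275827596)
B = 40316/5 (B = (1/5)*40316 = 40316/5 ≈ 8063.2)
H = -275827596
B - H = 40316/5 - 1*(-275827596) = 40316/5 + 275827596 = 1379178296/5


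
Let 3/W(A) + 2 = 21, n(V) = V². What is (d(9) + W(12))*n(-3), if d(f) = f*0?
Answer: 27/19 ≈ 1.4211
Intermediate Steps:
d(f) = 0
W(A) = 3/19 (W(A) = 3/(-2 + 21) = 3/19)
(d(9) + W(12))*n(-3) = (0 + 3/19)*(-3)² = (3/19)*9 = 27/19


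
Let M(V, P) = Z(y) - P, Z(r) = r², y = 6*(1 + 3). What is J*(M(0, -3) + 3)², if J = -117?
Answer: -39630708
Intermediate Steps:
y = 24 (y = 6*4 = 24)
M(V, P) = 576 - P (M(V, P) = 24² - P = 576 - P)
J*(M(0, -3) + 3)² = -117*((576 - 1*(-3)) + 3)² = -117*((576 + 3) + 3)² = -117*(579 + 3)² = -117*582² = -117*338724 = -39630708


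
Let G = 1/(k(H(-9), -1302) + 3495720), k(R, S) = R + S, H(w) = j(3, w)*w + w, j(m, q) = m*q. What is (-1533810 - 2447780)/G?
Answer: -13914271456680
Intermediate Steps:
H(w) = w + 3*w**2 (H(w) = (3*w)*w + w = 3*w**2 + w = w + 3*w**2)
G = 1/3494652 (G = 1/((-9*(1 + 3*(-9)) - 1302) + 3495720) = 1/((-9*(1 - 27) - 1302) + 3495720) = 1/((-9*(-26) - 1302) + 3495720) = 1/((234 - 1302) + 3495720) = 1/(-1068 + 3495720) = 1/3494652 ≈ 2.8615e-7)
(-1533810 - 2447780)/G = (-1533810 - 2447780)/(1/3494652) = -3981590*3494652 = -13914271456680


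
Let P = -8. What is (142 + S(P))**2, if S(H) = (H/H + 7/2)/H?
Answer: 5121169/256 ≈ 20005.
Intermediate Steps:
S(H) = 9/(2*H) (S(H) = (1 + 7*(1/2))/H = (1 + 7/2)/H = 9/(2*H))
(142 + S(P))**2 = (142 + (9/2)/(-8))**2 = (142 + (9/2)*(-1/8))**2 = (142 - 9/16)**2 = (2263/16)**2 = 5121169/256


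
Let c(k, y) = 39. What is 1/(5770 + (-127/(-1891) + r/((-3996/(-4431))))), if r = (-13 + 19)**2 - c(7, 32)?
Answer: 839604/4841778461 ≈ 0.00017341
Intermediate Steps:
r = -3 (r = (-13 + 19)**2 - 1*39 = 6**2 - 39 = 36 - 39 = -3)
1/(5770 + (-127/(-1891) + r/((-3996/(-4431))))) = 1/(5770 + (-127/(-1891) - 3/((-3996/(-4431))))) = 1/(5770 + (-127*(-1/1891) - 3/((-3996*(-1/4431))))) = 1/(5770 + (127/1891 - 3/1332/1477)) = 1/(5770 + (127/1891 - 3*1477/1332)) = 1/(5770 + (127/1891 - 1477/444)) = 1/(5770 - 2736619/839604) = 1/(4841778461/839604) = 839604/4841778461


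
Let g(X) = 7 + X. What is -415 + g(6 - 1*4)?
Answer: -406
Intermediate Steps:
-415 + g(6 - 1*4) = -415 + (7 + (6 - 1*4)) = -415 + (7 + (6 - 4)) = -415 + (7 + 2) = -415 + 9 = -406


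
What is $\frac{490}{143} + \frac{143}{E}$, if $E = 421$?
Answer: $\frac{226739}{60203} \approx 3.7662$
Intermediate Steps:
$\frac{490}{143} + \frac{143}{E} = \frac{490}{143} + \frac{143}{421} = \frac{226739}{60203}$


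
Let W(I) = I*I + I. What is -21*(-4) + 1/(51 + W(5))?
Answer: 6805/81 ≈ 84.012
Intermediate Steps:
W(I) = I + I**2 (W(I) = I**2 + I = I + I**2)
-21*(-4) + 1/(51 + W(5)) = -21*(-4) + 1/(51 + 5*(1 + 5)) = 84 + 1/(51 + 5*6) = 84 + 1/(51 + 30) = 84 + 1/81 = 6805/81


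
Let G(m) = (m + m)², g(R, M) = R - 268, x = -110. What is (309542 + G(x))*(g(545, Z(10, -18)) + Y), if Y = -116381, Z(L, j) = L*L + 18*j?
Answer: -41558497968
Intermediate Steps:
Z(L, j) = L² + 18*j
g(R, M) = -268 + R
G(m) = 4*m² (G(m) = (2*m)² = 4*m²)
(309542 + G(x))*(g(545, Z(10, -18)) + Y) = (309542 + 4*(-110)²)*((-268 + 545) - 116381) = (309542 + 4*12100)*(277 - 116381) = (309542 + 48400)*(-116104) = 357942*(-116104) = -41558497968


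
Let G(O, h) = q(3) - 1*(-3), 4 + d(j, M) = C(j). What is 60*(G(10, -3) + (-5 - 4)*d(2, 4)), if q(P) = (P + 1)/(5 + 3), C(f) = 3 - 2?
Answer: 1830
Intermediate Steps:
C(f) = 1
d(j, M) = -3 (d(j, M) = -4 + 1 = -3)
q(P) = ⅛ + P/8 (q(P) = (1 + P)/8 = (1 + P)*(⅛) = ⅛ + P/8)
G(O, h) = 7/2 (G(O, h) = (⅛ + (⅛)*3) - 1*(-3) = (⅛ + 3/8) + 3 = ½ + 3 = 7/2)
60*(G(10, -3) + (-5 - 4)*d(2, 4)) = 60*(7/2 + (-5 - 4)*(-3)) = 60*(7/2 - 9*(-3)) = 60*(7/2 + 27) = 60*(61/2) = 1830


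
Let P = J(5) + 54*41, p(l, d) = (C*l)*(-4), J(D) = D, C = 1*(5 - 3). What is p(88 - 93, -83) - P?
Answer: -2179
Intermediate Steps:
C = 2 (C = 1*2 = 2)
p(l, d) = -8*l (p(l, d) = (2*l)*(-4) = -8*l)
P = 2219 (P = 5 + 54*41 = 5 + 2214 = 2219)
p(88 - 93, -83) - P = -8*(88 - 93) - 1*2219 = -8*(-5) - 2219 = 40 - 2219 = -2179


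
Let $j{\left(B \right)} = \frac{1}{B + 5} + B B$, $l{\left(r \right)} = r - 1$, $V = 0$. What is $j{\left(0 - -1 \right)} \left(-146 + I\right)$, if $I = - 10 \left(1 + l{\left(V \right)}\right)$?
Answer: $- \frac{511}{3} \approx -170.33$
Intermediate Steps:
$l{\left(r \right)} = -1 + r$ ($l{\left(r \right)} = r - 1 = -1 + r$)
$I = 0$ ($I = - 10 \left(1 + \left(-1 + 0\right)\right) = - 10 \left(1 - 1\right) = \left(-10\right) 0 = 0$)
$j{\left(B \right)} = B^{2} + \frac{1}{5 + B}$ ($j{\left(B \right)} = \frac{1}{5 + B} + B^{2} = B^{2} + \frac{1}{5 + B}$)
$j{\left(0 - -1 \right)} \left(-146 + I\right) = \frac{1 + \left(0 - -1\right)^{3} + 5 \left(0 - -1\right)^{2}}{5 + \left(0 - -1\right)} \left(-146 + 0\right) = \frac{1 + \left(0 + 1\right)^{3} + 5 \left(0 + 1\right)^{2}}{5 + \left(0 + 1\right)} \left(-146\right) = \frac{1 + 1^{3} + 5 \cdot 1^{2}}{5 + 1} \left(-146\right) = \frac{1 + 1 + 5 \cdot 1}{6} \left(-146\right) = \frac{1 + 1 + 5}{6} \left(-146\right) = \frac{1}{6} \cdot 7 \left(-146\right) = \frac{7}{6} \left(-146\right) = - \frac{511}{3}$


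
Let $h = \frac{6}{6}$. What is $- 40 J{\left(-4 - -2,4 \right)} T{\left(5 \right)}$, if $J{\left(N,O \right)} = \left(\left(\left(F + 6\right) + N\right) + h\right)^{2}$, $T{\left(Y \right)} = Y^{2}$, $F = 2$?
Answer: $-49000$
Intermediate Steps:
$h = 1$ ($h = 6 \cdot \frac{1}{6} = 1$)
$J{\left(N,O \right)} = \left(9 + N\right)^{2}$ ($J{\left(N,O \right)} = \left(\left(\left(2 + 6\right) + N\right) + 1\right)^{2} = \left(\left(8 + N\right) + 1\right)^{2} = \left(9 + N\right)^{2}$)
$- 40 J{\left(-4 - -2,4 \right)} T{\left(5 \right)} = - 40 \left(9 - 2\right)^{2} \cdot 5^{2} = - 40 \left(9 + \left(-4 + 2\right)\right)^{2} \cdot 25 = - 40 \left(9 - 2\right)^{2} \cdot 25 = - 40 \cdot 7^{2} \cdot 25 = \left(-40\right) 49 \cdot 25 = \left(-1960\right) 25 = -49000$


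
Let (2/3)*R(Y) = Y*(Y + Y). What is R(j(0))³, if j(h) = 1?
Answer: 27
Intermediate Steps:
R(Y) = 3*Y² (R(Y) = 3*(Y*(Y + Y))/2 = 3*(Y*(2*Y))/2 = 3*(2*Y²)/2 = 3*Y²)
R(j(0))³ = (3*1²)³ = (3*1)³ = 3³ = 27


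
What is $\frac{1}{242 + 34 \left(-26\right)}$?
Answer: $- \frac{1}{642} \approx -0.0015576$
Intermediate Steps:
$\frac{1}{242 + 34 \left(-26\right)} = \frac{1}{242 - 884} = \frac{1}{-642} = - \frac{1}{642}$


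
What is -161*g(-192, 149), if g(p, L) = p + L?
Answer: 6923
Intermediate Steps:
g(p, L) = L + p
-161*g(-192, 149) = -161*(149 - 192) = -161*(-43) = 6923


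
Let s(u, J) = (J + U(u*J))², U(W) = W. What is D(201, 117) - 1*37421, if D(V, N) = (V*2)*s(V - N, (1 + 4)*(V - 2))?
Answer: 2875478073829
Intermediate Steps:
s(u, J) = (J + J*u)² (s(u, J) = (J + u*J)² = (J + J*u)²)
D(V, N) = 2*V*(-10 + 5*V)²*(1 + V - N)² (D(V, N) = (V*2)*(((1 + 4)*(V - 2))²*(1 + (V - N))²) = (2*V)*((5*(-2 + V))²*(1 + V - N)²) = (2*V)*((-10 + 5*V)²*(1 + V - N)²) = 2*V*(-10 + 5*V)²*(1 + V - N)²)
D(201, 117) - 1*37421 = 50*201*(2 - 1*201 + (-2 + 201)*(117 - 1*201))² - 1*37421 = 50*201*(2 - 201 + 199*(117 - 201))² - 37421 = 50*201*(2 - 201 + 199*(-84))² - 37421 = 50*201*(2 - 201 - 16716)² - 37421 = 50*201*(-16915)² - 37421 = 50*201*286117225 - 37421 = 2875478111250 - 37421 = 2875478073829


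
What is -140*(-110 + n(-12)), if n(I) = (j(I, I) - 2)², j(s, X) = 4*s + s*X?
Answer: -1221640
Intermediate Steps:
j(s, X) = 4*s + X*s
n(I) = (-2 + I*(4 + I))² (n(I) = (I*(4 + I) - 2)² = (-2 + I*(4 + I))²)
-140*(-110 + n(-12)) = -140*(-110 + (-2 - 12*(4 - 12))²) = -140*(-110 + (-2 - 12*(-8))²) = -140*(-110 + (-2 + 96)²) = -140*(-110 + 94²) = -140*(-110 + 8836) = -140*8726 = -1221640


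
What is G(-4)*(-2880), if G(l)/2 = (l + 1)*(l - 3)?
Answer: -120960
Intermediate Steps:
G(l) = 2*(1 + l)*(-3 + l) (G(l) = 2*((l + 1)*(l - 3)) = 2*((1 + l)*(-3 + l)) = 2*(1 + l)*(-3 + l))
G(-4)*(-2880) = (-6 - 4*(-4) + 2*(-4)²)*(-2880) = (-6 + 16 + 2*16)*(-2880) = (-6 + 16 + 32)*(-2880) = 42*(-2880) = -120960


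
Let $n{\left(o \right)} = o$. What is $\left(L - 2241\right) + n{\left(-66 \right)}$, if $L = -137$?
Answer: $-2444$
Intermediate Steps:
$\left(L - 2241\right) + n{\left(-66 \right)} = \left(-137 - 2241\right) - 66 = -2378 - 66 = -2444$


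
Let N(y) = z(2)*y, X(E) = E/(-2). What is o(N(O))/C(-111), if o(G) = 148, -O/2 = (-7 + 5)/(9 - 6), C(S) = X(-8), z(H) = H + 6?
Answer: 37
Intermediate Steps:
z(H) = 6 + H
X(E) = -E/2 (X(E) = E*(-½) = -E/2)
C(S) = 4 (C(S) = -½*(-8) = 4)
O = 4/3 (O = -2*(-7 + 5)/(9 - 6) = -(-4)/3 = -2*(-⅔) = 4/3 ≈ 1.3333)
N(y) = 8*y (N(y) = (6 + 2)*y = 8*y)
o(N(O))/C(-111) = 148/4 = 148*(¼) = 37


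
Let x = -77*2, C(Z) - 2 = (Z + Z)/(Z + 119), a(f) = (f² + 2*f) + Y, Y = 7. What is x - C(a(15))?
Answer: -59960/381 ≈ -157.38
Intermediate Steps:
a(f) = 7 + f² + 2*f (a(f) = (f² + 2*f) + 7 = 7 + f² + 2*f)
C(Z) = 2 + 2*Z/(119 + Z) (C(Z) = 2 + (Z + Z)/(Z + 119) = 2 + (2*Z)/(119 + Z) = 2 + 2*Z/(119 + Z))
x = -154
x - C(a(15)) = -154 - 2*(119 + 2*(7 + 15² + 2*15))/(119 + (7 + 15² + 2*15)) = -154 - 2*(119 + 2*(7 + 225 + 30))/(119 + (7 + 225 + 30)) = -154 - 2*(119 + 2*262)/(119 + 262) = -154 - 2*(119 + 524)/381 = -154 - 2*643/381 = -154 - 1*1286/381 = -154 - 1286/381 = -59960/381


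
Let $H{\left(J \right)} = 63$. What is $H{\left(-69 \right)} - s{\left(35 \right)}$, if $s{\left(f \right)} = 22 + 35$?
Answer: $6$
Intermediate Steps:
$s{\left(f \right)} = 57$
$H{\left(-69 \right)} - s{\left(35 \right)} = 63 - 57 = 6$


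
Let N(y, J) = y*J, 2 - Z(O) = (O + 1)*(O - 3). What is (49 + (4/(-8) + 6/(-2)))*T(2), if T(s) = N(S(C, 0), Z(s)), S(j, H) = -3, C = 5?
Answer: -1365/2 ≈ -682.50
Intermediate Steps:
Z(O) = 2 - (1 + O)*(-3 + O) (Z(O) = 2 - (O + 1)*(O - 3) = 2 - (1 + O)*(-3 + O))
N(y, J) = J*y
T(s) = -15 - 6*s + 3*s² (T(s) = (5 - s² + 2*s)*(-3) = -15 - 6*s + 3*s²)
(49 + (4/(-8) + 6/(-2)))*T(2) = (49 + (4/(-8) + 6/(-2)))*(-15 - 6*2 + 3*2²) = (49 + (4*(-⅛) + 6*(-½)))*(-15 - 12 + 3*4) = (49 + (-½ - 3))*(-15 - 12 + 12) = (49 - 7/2)*(-15) = (91/2)*(-15) = -1365/2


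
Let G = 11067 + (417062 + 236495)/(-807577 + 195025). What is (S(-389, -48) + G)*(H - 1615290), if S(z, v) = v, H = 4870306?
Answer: 2746036036914487/76569 ≈ 3.5864e+10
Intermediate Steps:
G = 6778459427/612552 (G = 11067 + 653557/(-612552) = 11067 + 653557*(-1/612552) = 11067 - 653557/612552 = 6778459427/612552 ≈ 11066.)
(S(-389, -48) + G)*(H - 1615290) = (-48 + 6778459427/612552)*(4870306 - 1615290) = (6749056931/612552)*3255016 = 2746036036914487/76569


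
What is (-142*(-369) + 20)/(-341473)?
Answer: -52418/341473 ≈ -0.15351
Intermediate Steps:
(-142*(-369) + 20)/(-341473) = (52398 + 20)*(-1/341473) = 52418*(-1/341473) = -52418/341473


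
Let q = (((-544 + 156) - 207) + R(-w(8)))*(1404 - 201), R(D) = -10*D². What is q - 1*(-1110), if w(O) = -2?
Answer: -762795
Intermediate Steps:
q = -763905 (q = (((-544 + 156) - 207) - 10*(-1*(-2))²)*(1404 - 201) = ((-388 - 207) - 10*2²)*1203 = (-595 - 10*4)*1203 = (-595 - 40)*1203 = -635*1203 = -763905)
q - 1*(-1110) = -763905 - 1*(-1110) = -763905 + 1110 = -762795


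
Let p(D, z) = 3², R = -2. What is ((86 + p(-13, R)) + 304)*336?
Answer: 134064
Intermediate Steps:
p(D, z) = 9
((86 + p(-13, R)) + 304)*336 = ((86 + 9) + 304)*336 = (95 + 304)*336 = 399*336 = 134064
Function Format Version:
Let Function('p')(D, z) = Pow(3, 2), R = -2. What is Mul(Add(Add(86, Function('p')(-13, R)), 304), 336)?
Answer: 134064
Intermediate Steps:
Function('p')(D, z) = 9
Mul(Add(Add(86, Function('p')(-13, R)), 304), 336) = Mul(Add(Add(86, 9), 304), 336) = Mul(Add(95, 304), 336) = Mul(399, 336) = 134064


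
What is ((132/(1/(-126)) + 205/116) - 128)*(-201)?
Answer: 390734955/116 ≈ 3.3684e+6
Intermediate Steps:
((132/(1/(-126)) + 205/116) - 128)*(-201) = ((132/(-1/126) + 205*(1/116)) - 128)*(-201) = ((132*(-126) + 205/116) - 128)*(-201) = ((-16632 + 205/116) - 128)*(-201) = (-1929107/116 - 128)*(-201) = -1943955/116*(-201) = 390734955/116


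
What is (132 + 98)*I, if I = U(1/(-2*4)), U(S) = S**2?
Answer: 115/32 ≈ 3.5938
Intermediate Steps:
I = 1/64 (I = (1/(-2*4))**2 = (1/(-8))**2 = (-1/8)**2 = 1/64 ≈ 0.015625)
(132 + 98)*I = (132 + 98)*(1/64) = 230*(1/64) = 115/32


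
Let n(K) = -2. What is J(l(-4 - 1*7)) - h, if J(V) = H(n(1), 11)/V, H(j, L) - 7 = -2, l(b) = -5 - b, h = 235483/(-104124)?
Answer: 322253/104124 ≈ 3.0949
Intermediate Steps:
h = -235483/104124 (h = 235483*(-1/104124) = -235483/104124 ≈ -2.2616)
H(j, L) = 5 (H(j, L) = 7 - 2 = 5)
J(V) = 5/V
J(l(-4 - 1*7)) - h = 5/(-5 - (-4 - 1*7)) - 1*(-235483/104124) = 5/(-5 - (-4 - 7)) + 235483/104124 = 5/(-5 - 1*(-11)) + 235483/104124 = 5/(-5 + 11) + 235483/104124 = 5/6 + 235483/104124 = 5*(⅙) + 235483/104124 = ⅚ + 235483/104124 = 322253/104124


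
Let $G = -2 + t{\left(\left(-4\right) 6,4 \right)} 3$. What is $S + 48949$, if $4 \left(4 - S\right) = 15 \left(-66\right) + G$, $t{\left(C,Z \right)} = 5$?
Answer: $\frac{196789}{4} \approx 49197.0$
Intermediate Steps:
$G = 13$ ($G = -2 + 5 \cdot 3 = -2 + 15 = 13$)
$S = \frac{993}{4}$ ($S = 4 - \frac{15 \left(-66\right) + 13}{4} = 4 - \frac{-990 + 13}{4} = 4 - - \frac{977}{4} = 4 + \frac{977}{4} = \frac{993}{4} \approx 248.25$)
$S + 48949 = \frac{993}{4} + 48949 = \frac{196789}{4}$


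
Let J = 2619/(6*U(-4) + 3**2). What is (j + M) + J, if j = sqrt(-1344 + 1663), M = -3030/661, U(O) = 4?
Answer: 543723/7271 + sqrt(319) ≈ 92.640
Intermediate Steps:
M = -3030/661 (M = -3030*1/661 = -3030/661 ≈ -4.5840)
J = 873/11 (J = 2619/(6*4 + 3**2) = 2619/(24 + 9) = 2619/33 = 2619*(1/33) = 873/11 ≈ 79.364)
j = sqrt(319) ≈ 17.861
(j + M) + J = (sqrt(319) - 3030/661) + 873/11 = (-3030/661 + sqrt(319)) + 873/11 = 543723/7271 + sqrt(319)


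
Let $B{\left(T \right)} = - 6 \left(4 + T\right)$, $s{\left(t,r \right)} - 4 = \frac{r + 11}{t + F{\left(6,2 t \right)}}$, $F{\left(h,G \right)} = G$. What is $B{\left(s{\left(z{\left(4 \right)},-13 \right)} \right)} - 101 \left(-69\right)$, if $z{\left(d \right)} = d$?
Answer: $6922$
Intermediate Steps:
$s{\left(t,r \right)} = 4 + \frac{11 + r}{3 t}$ ($s{\left(t,r \right)} = 4 + \frac{r + 11}{t + 2 t} = 4 + \frac{11 + r}{3 t}$)
$B{\left(T \right)} = -24 - 6 T$
$B{\left(s{\left(z{\left(4 \right)},-13 \right)} \right)} - 101 \left(-69\right) = \left(-24 - 6 \frac{11 - 13 + 12 \cdot 4}{3 \cdot 4}\right) - 101 \left(-69\right) = \left(-24 - 6 \cdot \frac{1}{3} \cdot \frac{1}{4} \left(11 - 13 + 48\right)\right) - -6969 = \left(-24 - 6 \cdot \frac{1}{3} \cdot \frac{1}{4} \cdot 46\right) + 6969 = \left(-24 - 23\right) + 6969 = -47 + 6969 = 6922$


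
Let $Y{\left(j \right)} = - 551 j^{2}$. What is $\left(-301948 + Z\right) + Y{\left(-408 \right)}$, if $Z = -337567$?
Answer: $-92361179$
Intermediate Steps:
$\left(-301948 + Z\right) + Y{\left(-408 \right)} = \left(-301948 - 337567\right) - 551 \left(-408\right)^{2} = -639515 - 91721664 = -92361179$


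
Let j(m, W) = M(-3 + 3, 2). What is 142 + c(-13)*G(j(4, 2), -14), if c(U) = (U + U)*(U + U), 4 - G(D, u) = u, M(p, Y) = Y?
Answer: 12310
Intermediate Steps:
j(m, W) = 2
G(D, u) = 4 - u
c(U) = 4*U² (c(U) = (2*U)*(2*U) = 4*U²)
142 + c(-13)*G(j(4, 2), -14) = 142 + (4*(-13)²)*(4 - 1*(-14)) = 142 + (4*169)*(4 + 14) = 142 + 676*18 = 142 + 12168 = 12310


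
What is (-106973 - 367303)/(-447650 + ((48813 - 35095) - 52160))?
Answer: 118569/121523 ≈ 0.97569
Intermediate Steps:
(-106973 - 367303)/(-447650 + ((48813 - 35095) - 52160)) = -474276/(-447650 + (13718 - 52160)) = -474276/(-447650 - 38442) = -474276/(-486092) = -474276*(-1/486092) = 118569/121523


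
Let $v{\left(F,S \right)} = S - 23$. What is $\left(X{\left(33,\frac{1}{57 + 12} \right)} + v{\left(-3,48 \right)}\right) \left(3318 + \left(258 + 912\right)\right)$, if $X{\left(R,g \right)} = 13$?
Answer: $170544$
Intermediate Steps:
$v{\left(F,S \right)} = -23 + S$
$\left(X{\left(33,\frac{1}{57 + 12} \right)} + v{\left(-3,48 \right)}\right) \left(3318 + \left(258 + 912\right)\right) = \left(13 + \left(-23 + 48\right)\right) \left(3318 + \left(258 + 912\right)\right) = \left(13 + 25\right) \left(3318 + 1170\right) = 38 \cdot 4488 = 170544$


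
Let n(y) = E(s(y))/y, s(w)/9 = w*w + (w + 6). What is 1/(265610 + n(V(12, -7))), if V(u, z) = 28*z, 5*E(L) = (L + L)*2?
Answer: 245/64730416 ≈ 3.7849e-6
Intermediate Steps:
s(w) = 54 + 9*w + 9*w² (s(w) = 9*(w*w + (w + 6)) = 9*(w² + (6 + w)) = 9*(6 + w + w²) = 54 + 9*w + 9*w²)
E(L) = 4*L/5 (E(L) = ((L + L)*2)/5 = ((2*L)*2)/5 = (4*L)/5 = 4*L/5)
n(y) = (216/5 + 36*y/5 + 36*y²/5)/y (n(y) = (4*(54 + 9*y + 9*y²)/5)/y = (216/5 + 36*y/5 + 36*y²/5)/y)
1/(265610 + n(V(12, -7))) = 1/(265610 + 36*(6 + 28*(-7) + (28*(-7))²)/(5*((28*(-7))))) = 1/(265610 + (36/5)*(6 - 196 + (-196)²)/(-196)) = 1/(265610 + (36/5)*(-1/196)*(6 - 196 + 38416)) = 1/(265610 + (36/5)*(-1/196)*38226) = 1/(265610 - 344034/245) = 1/(64730416/245) = 245/64730416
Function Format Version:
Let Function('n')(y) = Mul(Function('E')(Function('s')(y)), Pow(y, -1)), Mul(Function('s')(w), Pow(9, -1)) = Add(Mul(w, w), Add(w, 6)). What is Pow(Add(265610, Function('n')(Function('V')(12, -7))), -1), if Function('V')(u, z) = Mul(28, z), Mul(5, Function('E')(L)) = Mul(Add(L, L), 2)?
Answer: Rational(245, 64730416) ≈ 3.7849e-6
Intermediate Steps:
Function('s')(w) = Add(54, Mul(9, w), Mul(9, Pow(w, 2))) (Function('s')(w) = Mul(9, Add(Mul(w, w), Add(w, 6))) = Mul(9, Add(Pow(w, 2), Add(6, w))) = Mul(9, Add(6, w, Pow(w, 2))) = Add(54, Mul(9, w), Mul(9, Pow(w, 2))))
Function('E')(L) = Mul(Rational(4, 5), L) (Function('E')(L) = Mul(Rational(1, 5), Mul(Add(L, L), 2)) = Mul(Rational(1, 5), Mul(Mul(2, L), 2)) = Mul(Rational(1, 5), Mul(4, L)) = Mul(Rational(4, 5), L))
Function('n')(y) = Mul(Pow(y, -1), Add(Rational(216, 5), Mul(Rational(36, 5), y), Mul(Rational(36, 5), Pow(y, 2)))) (Function('n')(y) = Mul(Mul(Rational(4, 5), Add(54, Mul(9, y), Mul(9, Pow(y, 2)))), Pow(y, -1)) = Mul(Add(Rational(216, 5), Mul(Rational(36, 5), y), Mul(Rational(36, 5), Pow(y, 2))), Pow(y, -1)) = Mul(Pow(y, -1), Add(Rational(216, 5), Mul(Rational(36, 5), y), Mul(Rational(36, 5), Pow(y, 2)))))
Pow(Add(265610, Function('n')(Function('V')(12, -7))), -1) = Pow(Add(265610, Mul(Rational(36, 5), Pow(Mul(28, -7), -1), Add(6, Mul(28, -7), Pow(Mul(28, -7), 2)))), -1) = Pow(Add(265610, Mul(Rational(36, 5), Pow(-196, -1), Add(6, -196, Pow(-196, 2)))), -1) = Pow(Add(265610, Mul(Rational(36, 5), Rational(-1, 196), Add(6, -196, 38416))), -1) = Pow(Add(265610, Mul(Rational(36, 5), Rational(-1, 196), 38226)), -1) = Pow(Add(265610, Rational(-344034, 245)), -1) = Pow(Rational(64730416, 245), -1) = Rational(245, 64730416)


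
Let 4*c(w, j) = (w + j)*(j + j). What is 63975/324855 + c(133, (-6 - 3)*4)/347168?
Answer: 721429199/3759308688 ≈ 0.19190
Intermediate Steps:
c(w, j) = j*(j + w)/2 (c(w, j) = ((w + j)*(j + j))/4 = ((j + w)*(2*j))/4 = (2*j*(j + w))/4 = j*(j + w)/2)
63975/324855 + c(133, (-6 - 3)*4)/347168 = 63975/324855 + (((-6 - 3)*4)*((-6 - 3)*4 + 133)/2)/347168 = 63975*(1/324855) + ((-9*4)*(-9*4 + 133)/2)*(1/347168) = 4265/21657 + ((½)*(-36)*(-36 + 133))*(1/347168) = 4265/21657 + ((½)*(-36)*97)*(1/347168) = 4265/21657 - 1746*1/347168 = 4265/21657 - 873/173584 = 721429199/3759308688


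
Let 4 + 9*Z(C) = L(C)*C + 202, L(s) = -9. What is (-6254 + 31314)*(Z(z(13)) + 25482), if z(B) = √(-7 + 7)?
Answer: 639130240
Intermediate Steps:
z(B) = 0 (z(B) = √0 = 0)
Z(C) = 22 - C (Z(C) = -4/9 + (-9*C + 202)/9 = -4/9 + (202 - 9*C)/9 = -4/9 + (202/9 - C) = 22 - C)
(-6254 + 31314)*(Z(z(13)) + 25482) = (-6254 + 31314)*((22 - 1*0) + 25482) = 25060*((22 + 0) + 25482) = 25060*(22 + 25482) = 25060*25504 = 639130240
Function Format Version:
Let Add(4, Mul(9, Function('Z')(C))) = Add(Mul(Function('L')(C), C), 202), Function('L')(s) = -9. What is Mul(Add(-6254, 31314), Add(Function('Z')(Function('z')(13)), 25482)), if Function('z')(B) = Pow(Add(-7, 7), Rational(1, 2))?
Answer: 639130240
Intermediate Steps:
Function('z')(B) = 0 (Function('z')(B) = Pow(0, Rational(1, 2)) = 0)
Function('Z')(C) = Add(22, Mul(-1, C)) (Function('Z')(C) = Add(Rational(-4, 9), Mul(Rational(1, 9), Add(Mul(-9, C), 202))) = Add(Rational(-4, 9), Mul(Rational(1, 9), Add(202, Mul(-9, C)))) = Add(Rational(-4, 9), Add(Rational(202, 9), Mul(-1, C))) = Add(22, Mul(-1, C)))
Mul(Add(-6254, 31314), Add(Function('Z')(Function('z')(13)), 25482)) = Mul(Add(-6254, 31314), Add(Add(22, Mul(-1, 0)), 25482)) = Mul(25060, Add(Add(22, 0), 25482)) = Mul(25060, Add(22, 25482)) = Mul(25060, 25504) = 639130240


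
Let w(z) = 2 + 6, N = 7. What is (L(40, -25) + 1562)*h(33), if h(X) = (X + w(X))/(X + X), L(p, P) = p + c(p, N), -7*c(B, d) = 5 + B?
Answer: 152643/154 ≈ 991.19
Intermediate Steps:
c(B, d) = -5/7 - B/7 (c(B, d) = -(5 + B)/7 = -5/7 - B/7)
L(p, P) = -5/7 + 6*p/7 (L(p, P) = p + (-5/7 - p/7) = -5/7 + 6*p/7)
w(z) = 8
h(X) = (8 + X)/(2*X) (h(X) = (X + 8)/(X + X) = (8 + X)/((2*X)) = (8 + X)*(1/(2*X)) = (8 + X)/(2*X))
(L(40, -25) + 1562)*h(33) = ((-5/7 + (6/7)*40) + 1562)*((1/2)*(8 + 33)/33) = ((-5/7 + 240/7) + 1562)*((1/2)*(1/33)*41) = (235/7 + 1562)*(41/66) = (11169/7)*(41/66) = 152643/154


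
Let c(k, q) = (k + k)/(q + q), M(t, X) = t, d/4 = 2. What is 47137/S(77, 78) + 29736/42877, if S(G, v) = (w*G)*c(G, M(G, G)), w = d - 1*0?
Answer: 2039410525/26412232 ≈ 77.215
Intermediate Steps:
d = 8 (d = 4*2 = 8)
c(k, q) = k/q (c(k, q) = (2*k)/((2*q)) = (2*k)*(1/(2*q)) = k/q)
w = 8 (w = 8 - 1*0 = 8 + 0 = 8)
S(G, v) = 8*G (S(G, v) = (8*G)*(G/G) = (8*G)*1 = 8*G)
47137/S(77, 78) + 29736/42877 = 47137/((8*77)) + 29736/42877 = 47137/616 + 29736*(1/42877) = 47137*(1/616) + 29736/42877 = 47137/616 + 29736/42877 = 2039410525/26412232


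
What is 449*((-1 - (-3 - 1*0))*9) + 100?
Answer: 8182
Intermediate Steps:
449*((-1 - (-3 - 1*0))*9) + 100 = 449*((-1 - (-3 + 0))*9) + 100 = 449*((-1 - 1*(-3))*9) + 100 = 449*((-1 + 3)*9) + 100 = 449*(2*9) + 100 = 449*18 + 100 = 8082 + 100 = 8182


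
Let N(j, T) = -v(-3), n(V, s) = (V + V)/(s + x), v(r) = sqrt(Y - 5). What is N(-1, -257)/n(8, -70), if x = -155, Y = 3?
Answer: 225*I*sqrt(2)/16 ≈ 19.887*I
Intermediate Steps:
v(r) = I*sqrt(2) (v(r) = sqrt(3 - 5) = sqrt(-2) = I*sqrt(2))
n(V, s) = 2*V/(-155 + s) (n(V, s) = (V + V)/(s - 155) = (2*V)/(-155 + s) = 2*V/(-155 + s))
N(j, T) = -I*sqrt(2)
N(-1, -257)/n(8, -70) = (-I*sqrt(2))/((2*8/(-155 - 70))) = (-I*sqrt(2))/((2*8/(-225))) = (-I*sqrt(2))/((2*8*(-1/225))) = (-I*sqrt(2))/(-16/225) = -I*sqrt(2)*(-225/16) = 225*I*sqrt(2)/16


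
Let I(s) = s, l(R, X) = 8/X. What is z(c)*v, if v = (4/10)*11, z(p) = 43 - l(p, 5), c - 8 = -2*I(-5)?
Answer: 4554/25 ≈ 182.16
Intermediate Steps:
c = 18 (c = 8 - 2*(-5) = 8 + 10 = 18)
z(p) = 207/5 (z(p) = 43 - 8/5 = 207/5)
v = 22/5 (v = (4*(⅒))*11 = (⅖)*11 = 22/5 ≈ 4.4000)
z(c)*v = (207/5)*(22/5) = 4554/25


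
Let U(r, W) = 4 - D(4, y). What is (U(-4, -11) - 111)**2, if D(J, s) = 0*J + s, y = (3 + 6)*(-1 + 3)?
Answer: 15625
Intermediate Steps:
y = 18 (y = 9*2 = 18)
D(J, s) = s (D(J, s) = 0 + s = s)
U(r, W) = -14 (U(r, W) = 4 - 1*18 = 4 - 18 = -14)
(U(-4, -11) - 111)**2 = (-14 - 111)**2 = (-125)**2 = 15625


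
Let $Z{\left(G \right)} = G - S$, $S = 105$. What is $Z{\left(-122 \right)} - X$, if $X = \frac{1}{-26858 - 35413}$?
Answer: $- \frac{14135516}{62271} \approx -227.0$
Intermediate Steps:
$Z{\left(G \right)} = -105 + G$ ($Z{\left(G \right)} = G - 105 = -105 + G$)
$X = - \frac{1}{62271}$ ($X = \frac{1}{-62271} = - \frac{1}{62271} \approx -1.6059 \cdot 10^{-5}$)
$Z{\left(-122 \right)} - X = \left(-105 - 122\right) - - \frac{1}{62271} = -227 + \frac{1}{62271} = - \frac{14135516}{62271}$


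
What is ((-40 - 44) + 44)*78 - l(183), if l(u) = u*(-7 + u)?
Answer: -35328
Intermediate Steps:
((-40 - 44) + 44)*78 - l(183) = ((-40 - 44) + 44)*78 - 183*(-7 + 183) = (-84 + 44)*78 - 183*176 = -40*78 - 1*32208 = -3120 - 32208 = -35328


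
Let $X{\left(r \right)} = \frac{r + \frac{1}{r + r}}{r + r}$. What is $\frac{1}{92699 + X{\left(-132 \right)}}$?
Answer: $\frac{69696}{6460784353} \approx 1.0788 \cdot 10^{-5}$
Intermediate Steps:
$X{\left(r \right)} = \frac{r + \frac{1}{2 r}}{2 r}$
$\frac{1}{92699 + X{\left(-132 \right)}} = \frac{1}{92699 + \left(\frac{1}{2} + \frac{1}{4 \cdot 17424}\right)} = \frac{1}{92699 + \left(\frac{1}{2} + \frac{1}{4} \cdot \frac{1}{17424}\right)} = \frac{1}{92699 + \left(\frac{1}{2} + \frac{1}{69696}\right)} = \frac{1}{92699 + \frac{34849}{69696}} = \frac{1}{\frac{6460784353}{69696}} = \frac{69696}{6460784353}$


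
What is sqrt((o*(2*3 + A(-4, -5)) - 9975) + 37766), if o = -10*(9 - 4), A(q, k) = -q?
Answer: sqrt(27291) ≈ 165.20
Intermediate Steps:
o = -50 (o = -10*5 = -50)
sqrt((o*(2*3 + A(-4, -5)) - 9975) + 37766) = sqrt((-50*(2*3 - 1*(-4)) - 9975) + 37766) = sqrt((-50*(6 + 4) - 9975) + 37766) = sqrt((-50*10 - 9975) + 37766) = sqrt((-500 - 9975) + 37766) = sqrt(-10475 + 37766) = sqrt(27291)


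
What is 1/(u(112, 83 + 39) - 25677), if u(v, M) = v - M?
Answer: -1/25687 ≈ -3.8930e-5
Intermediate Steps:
1/(u(112, 83 + 39) - 25677) = 1/((112 - (83 + 39)) - 25677) = 1/((112 - 1*122) - 25677) = 1/((112 - 122) - 25677) = 1/(-10 - 25677) = 1/(-25687) = -1/25687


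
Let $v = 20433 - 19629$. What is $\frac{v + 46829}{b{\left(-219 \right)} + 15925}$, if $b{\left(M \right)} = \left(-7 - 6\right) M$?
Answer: $\frac{2507}{988} \approx 2.5374$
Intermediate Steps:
$b{\left(M \right)} = - 13 M$
$v = 804$ ($v = 20433 - 19629 = 804$)
$\frac{v + 46829}{b{\left(-219 \right)} + 15925} = \frac{804 + 46829}{\left(-13\right) \left(-219\right) + 15925} = \frac{47633}{2847 + 15925} = \frac{47633}{18772} = 47633 \cdot \frac{1}{18772} = \frac{2507}{988}$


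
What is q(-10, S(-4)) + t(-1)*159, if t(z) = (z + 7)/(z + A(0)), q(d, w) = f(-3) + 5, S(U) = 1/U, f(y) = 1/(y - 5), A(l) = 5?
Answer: 1947/8 ≈ 243.38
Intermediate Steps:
f(y) = 1/(-5 + y)
S(U) = 1/U
q(d, w) = 39/8 (q(d, w) = 1/(-5 - 3) + 5 = 1/(-8) + 5 = -⅛ + 5 = 39/8)
t(z) = (7 + z)/(5 + z) (t(z) = (z + 7)/(z + 5) = (7 + z)/(5 + z))
q(-10, S(-4)) + t(-1)*159 = 39/8 + ((7 - 1)/(5 - 1))*159 = 39/8 + (6/4)*159 = 39/8 + ((¼)*6)*159 = 39/8 + (3/2)*159 = 39/8 + 477/2 = 1947/8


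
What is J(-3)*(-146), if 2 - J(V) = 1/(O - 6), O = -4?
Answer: -1533/5 ≈ -306.60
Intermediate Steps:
J(V) = 21/10 (J(V) = 2 - 1/(-4 - 6) = 2 - 1/(-10) = 2 - 1*(-1/10) = 2 + 1/10 = 21/10)
J(-3)*(-146) = (21/10)*(-146) = -1533/5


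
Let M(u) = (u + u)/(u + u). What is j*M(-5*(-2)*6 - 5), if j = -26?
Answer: -26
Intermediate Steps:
M(u) = 1 (M(u) = (2*u)/((2*u)) = (2*u)*(1/(2*u)) = 1)
j*M(-5*(-2)*6 - 5) = -26*1 = -26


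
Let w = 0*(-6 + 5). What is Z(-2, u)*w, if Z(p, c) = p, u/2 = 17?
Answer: 0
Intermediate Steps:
u = 34 (u = 2*17 = 34)
w = 0 (w = 0*(-1) = 0)
Z(-2, u)*w = -2*0 = 0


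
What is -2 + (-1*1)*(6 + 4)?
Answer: -12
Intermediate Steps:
-2 + (-1*1)*(6 + 4) = -2 - 1*10 = -2 - 10 = -12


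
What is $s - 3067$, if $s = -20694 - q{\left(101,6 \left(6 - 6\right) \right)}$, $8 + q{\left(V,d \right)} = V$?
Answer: $-23854$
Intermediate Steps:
$q{\left(V,d \right)} = -8 + V$
$s = -20787$ ($s = -20694 - \left(-8 + 101\right) = -20694 - 93 = -20787$)
$s - 3067 = -20787 - 3067 = -23854$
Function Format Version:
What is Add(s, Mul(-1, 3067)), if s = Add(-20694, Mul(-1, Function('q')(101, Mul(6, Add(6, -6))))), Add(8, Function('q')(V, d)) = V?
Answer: -23854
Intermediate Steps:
Function('q')(V, d) = Add(-8, V)
s = -20787 (s = Add(-20694, Mul(-1, Add(-8, 101))) = Add(-20694, Mul(-1, 93)) = Add(-20694, -93) = -20787)
Add(s, Mul(-1, 3067)) = Add(-20787, Mul(-1, 3067)) = Add(-20787, -3067) = -23854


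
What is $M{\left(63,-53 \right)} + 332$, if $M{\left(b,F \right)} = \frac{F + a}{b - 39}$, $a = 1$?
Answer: $\frac{1979}{6} \approx 329.83$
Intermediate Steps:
$M{\left(b,F \right)} = \frac{1 + F}{-39 + b}$ ($M{\left(b,F \right)} = \frac{F + 1}{b - 39} = \frac{1 + F}{-39 + b}$)
$M{\left(63,-53 \right)} + 332 = \frac{1 - 53}{-39 + 63} + 332 = \frac{1}{24} \left(-52\right) + 332 = - \frac{13}{6} + 332 = \frac{1979}{6}$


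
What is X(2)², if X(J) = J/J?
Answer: 1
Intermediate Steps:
X(J) = 1
X(2)² = 1² = 1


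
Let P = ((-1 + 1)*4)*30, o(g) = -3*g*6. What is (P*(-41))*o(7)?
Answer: 0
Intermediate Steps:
o(g) = -18*g
P = 0 (P = (0*4)*30 = 0*30 = 0)
(P*(-41))*o(7) = (0*(-41))*(-18*7) = 0*(-126) = 0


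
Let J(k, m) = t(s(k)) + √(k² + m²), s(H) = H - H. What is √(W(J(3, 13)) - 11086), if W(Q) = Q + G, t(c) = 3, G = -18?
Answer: √(-11101 + √178) ≈ 105.3*I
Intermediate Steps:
s(H) = 0
J(k, m) = 3 + √(k² + m²)
W(Q) = -18 + Q (W(Q) = Q - 18 = -18 + Q)
√(W(J(3, 13)) - 11086) = √((-18 + (3 + √(3² + 13²))) - 11086) = √((-18 + (3 + √(9 + 169))) - 11086) = √((-18 + (3 + √178)) - 11086) = √((-15 + √178) - 11086) = √(-11101 + √178)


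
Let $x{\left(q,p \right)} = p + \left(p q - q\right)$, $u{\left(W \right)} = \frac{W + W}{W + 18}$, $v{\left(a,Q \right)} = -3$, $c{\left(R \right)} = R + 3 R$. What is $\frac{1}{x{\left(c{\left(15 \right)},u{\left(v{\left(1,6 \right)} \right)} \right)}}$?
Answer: $- \frac{5}{422} \approx -0.011848$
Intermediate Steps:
$c{\left(R \right)} = 4 R$
$u{\left(W \right)} = \frac{2 W}{18 + W}$
$x{\left(q,p \right)} = p - q + p q$ ($x{\left(q,p \right)} = p + \left(- q + p q\right) = p - q + p q$)
$\frac{1}{x{\left(c{\left(15 \right)},u{\left(v{\left(1,6 \right)} \right)} \right)}} = \frac{1}{2 \left(-3\right) \frac{1}{18 - 3} - 4 \cdot 15 + 2 \left(-3\right) \frac{1}{18 - 3} \cdot 4 \cdot 15} = \frac{1}{2 \left(-3\right) \frac{1}{15} - 60 + 2 \left(-3\right) \frac{1}{15} \cdot 60} = \frac{1}{- \frac{2}{5} - 60 - 24} = \frac{1}{- \frac{422}{5}} = - \frac{5}{422}$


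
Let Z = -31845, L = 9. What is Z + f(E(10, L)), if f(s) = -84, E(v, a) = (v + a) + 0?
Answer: -31929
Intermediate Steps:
E(v, a) = a + v (E(v, a) = (a + v) + 0 = a + v)
Z + f(E(10, L)) = -31845 - 84 = -31929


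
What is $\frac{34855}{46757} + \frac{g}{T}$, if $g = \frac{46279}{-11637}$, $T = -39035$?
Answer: $\frac{15835057899428}{21239381043315} \approx 0.74555$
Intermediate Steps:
$g = - \frac{46279}{11637}$ ($g = 46279 \left(- \frac{1}{11637}\right) = - \frac{46279}{11637} \approx -3.9769$)
$\frac{34855}{46757} + \frac{g}{T} = \frac{34855}{46757} - \frac{46279}{11637 \left(-39035\right)} = 34855 \cdot \frac{1}{46757} - - \frac{46279}{454250295} = \frac{34855}{46757} + \frac{46279}{454250295} = \frac{15835057899428}{21239381043315}$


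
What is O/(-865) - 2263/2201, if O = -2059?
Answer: 83044/61415 ≈ 1.3522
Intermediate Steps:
O/(-865) - 2263/2201 = -2059/(-865) - 2263/2201 = -2059*(-1/865) - 2263*1/2201 = 2059/865 - 73/71 = 83044/61415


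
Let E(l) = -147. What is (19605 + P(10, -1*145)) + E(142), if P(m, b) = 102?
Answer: 19560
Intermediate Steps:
(19605 + P(10, -1*145)) + E(142) = (19605 + 102) - 147 = 19707 - 147 = 19560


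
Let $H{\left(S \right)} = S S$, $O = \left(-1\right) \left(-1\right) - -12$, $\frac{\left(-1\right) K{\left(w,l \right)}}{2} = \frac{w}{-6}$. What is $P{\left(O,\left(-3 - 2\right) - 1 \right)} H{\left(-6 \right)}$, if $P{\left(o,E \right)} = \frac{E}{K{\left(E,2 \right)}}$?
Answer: $108$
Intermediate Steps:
$K{\left(w,l \right)} = \frac{w}{3}$ ($K{\left(w,l \right)} = - 2 \frac{w}{-6} = - 2 w \left(- \frac{1}{6}\right) = - 2 \left(- \frac{w}{6}\right) = \frac{w}{3}$)
$O = 13$ ($O = 1 + 12 = 13$)
$P{\left(o,E \right)} = 3$ ($P{\left(o,E \right)} = \frac{E}{\frac{1}{3} E} = E \frac{3}{E} = 3$)
$H{\left(S \right)} = S^{2}$
$P{\left(O,\left(-3 - 2\right) - 1 \right)} H{\left(-6 \right)} = 3 \left(-6\right)^{2} = 3 \cdot 36 = 108$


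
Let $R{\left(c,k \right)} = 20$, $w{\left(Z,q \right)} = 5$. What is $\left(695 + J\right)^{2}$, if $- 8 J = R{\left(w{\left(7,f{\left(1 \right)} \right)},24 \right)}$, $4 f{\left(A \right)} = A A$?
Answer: $\frac{1918225}{4} \approx 4.7956 \cdot 10^{5}$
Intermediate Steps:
$f{\left(A \right)} = \frac{A^{2}}{4}$ ($f{\left(A \right)} = \frac{A A}{4} = \frac{A^{2}}{4}$)
$J = - \frac{5}{2}$ ($J = \left(- \frac{1}{8}\right) 20 = - \frac{5}{2} \approx -2.5$)
$\left(695 + J\right)^{2} = \left(695 - \frac{5}{2}\right)^{2} = \left(\frac{1385}{2}\right)^{2} = \frac{1918225}{4}$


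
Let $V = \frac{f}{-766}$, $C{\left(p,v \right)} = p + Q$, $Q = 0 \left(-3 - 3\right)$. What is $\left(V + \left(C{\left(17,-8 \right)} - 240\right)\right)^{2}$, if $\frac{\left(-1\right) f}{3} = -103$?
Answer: $\frac{29284450129}{586756} \approx 49909.0$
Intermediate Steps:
$f = 309$ ($f = \left(-3\right) \left(-103\right) = 309$)
$Q = 0$ ($Q = 0 \left(-6\right) = 0$)
$C{\left(p,v \right)} = p$ ($C{\left(p,v \right)} = p + 0 = p$)
$V = - \frac{309}{766}$ ($V = \frac{309}{-766} = 309 \left(- \frac{1}{766}\right) = - \frac{309}{766} \approx -0.40339$)
$\left(V + \left(C{\left(17,-8 \right)} - 240\right)\right)^{2} = \left(- \frac{309}{766} + \left(17 - 240\right)\right)^{2} = \left(- \frac{309}{766} - 223\right)^{2} = \left(- \frac{171127}{766}\right)^{2} = \frac{29284450129}{586756}$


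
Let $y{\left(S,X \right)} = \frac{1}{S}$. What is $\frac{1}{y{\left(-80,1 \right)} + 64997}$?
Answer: $\frac{80}{5199759} \approx 1.5385 \cdot 10^{-5}$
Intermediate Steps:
$\frac{1}{y{\left(-80,1 \right)} + 64997} = \frac{1}{\frac{1}{-80} + 64997} = \frac{1}{- \frac{1}{80} + 64997} = \frac{1}{\frac{5199759}{80}} = \frac{80}{5199759}$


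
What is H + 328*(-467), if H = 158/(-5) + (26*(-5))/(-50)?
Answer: -153205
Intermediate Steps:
H = -29 (H = 158*(-1/5) - 130*(-1/50) = -158/5 + 13/5 = -29)
H + 328*(-467) = -29 + 328*(-467) = -29 - 153176 = -153205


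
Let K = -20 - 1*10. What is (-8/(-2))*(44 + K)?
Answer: 56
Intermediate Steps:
K = -30 (K = -20 - 10 = -30)
(-8/(-2))*(44 + K) = (-8/(-2))*(44 - 30) = -8*(-½)*14 = 4*14 = 56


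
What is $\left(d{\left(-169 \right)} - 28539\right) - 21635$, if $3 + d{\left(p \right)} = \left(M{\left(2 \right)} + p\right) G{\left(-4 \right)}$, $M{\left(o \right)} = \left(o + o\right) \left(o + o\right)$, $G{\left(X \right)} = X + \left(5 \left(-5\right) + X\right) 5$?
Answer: $-27380$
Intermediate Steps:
$G{\left(X \right)} = -125 + 6 X$ ($G{\left(X \right)} = X + \left(-25 + X\right) 5 = X + \left(-125 + 5 X\right) = -125 + 6 X$)
$M{\left(o \right)} = 4 o^{2}$ ($M{\left(o \right)} = 2 o 2 o = 4 o^{2}$)
$d{\left(p \right)} = -2387 - 149 p$ ($d{\left(p \right)} = -3 + \left(4 \cdot 2^{2} + p\right) \left(-125 + 6 \left(-4\right)\right) = -3 + \left(4 \cdot 4 + p\right) \left(-125 - 24\right) = -3 + \left(16 + p\right) \left(-149\right) = -3 - \left(2384 + 149 p\right) = -2387 - 149 p$)
$\left(d{\left(-169 \right)} - 28539\right) - 21635 = \left(\left(-2387 - -25181\right) - 28539\right) - 21635 = \left(\left(-2387 + 25181\right) - 28539\right) - 21635 = \left(22794 - 28539\right) - 21635 = -5745 - 21635 = -27380$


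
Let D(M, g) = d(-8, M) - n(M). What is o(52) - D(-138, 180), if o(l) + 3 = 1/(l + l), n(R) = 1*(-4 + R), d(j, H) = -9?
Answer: -14143/104 ≈ -135.99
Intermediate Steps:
n(R) = -4 + R
o(l) = -3 + 1/(2*l) (o(l) = -3 + 1/(l + l) = -3 + 1/(2*l))
D(M, g) = -5 - M (D(M, g) = -9 - (-4 + M) = -9 + (4 - M) = -5 - M)
o(52) - D(-138, 180) = (-3 + (½)/52) - (-5 - 1*(-138)) = (-3 + (½)*(1/52)) - (-5 + 138) = (-3 + 1/104) - 1*133 = -311/104 - 133 = -14143/104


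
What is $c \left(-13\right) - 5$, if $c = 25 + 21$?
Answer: $-603$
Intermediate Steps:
$c = 46$
$c \left(-13\right) - 5 = 46 \left(-13\right) - 5 = -598 - 5 = -603$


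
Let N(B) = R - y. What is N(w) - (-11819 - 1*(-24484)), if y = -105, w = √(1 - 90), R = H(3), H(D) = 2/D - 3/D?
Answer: -37681/3 ≈ -12560.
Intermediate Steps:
H(D) = -1/D
R = -⅓ (R = -1/3 = -1*⅓ = -⅓ ≈ -0.33333)
w = I*√89 (w = √(-89) = I*√89 ≈ 9.434*I)
N(B) = 314/3 (N(B) = -⅓ - 1*(-105) = -⅓ + 105 = 314/3)
N(w) - (-11819 - 1*(-24484)) = 314/3 - (-11819 - 1*(-24484)) = 314/3 - (-11819 + 24484) = 314/3 - 1*12665 = 314/3 - 12665 = -37681/3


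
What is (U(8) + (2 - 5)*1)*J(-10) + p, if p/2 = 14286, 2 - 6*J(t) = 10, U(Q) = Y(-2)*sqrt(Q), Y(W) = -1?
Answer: 28576 + 8*sqrt(2)/3 ≈ 28580.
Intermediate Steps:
U(Q) = -sqrt(Q)
J(t) = -4/3 (J(t) = 1/3 - 1/6*10 = 1/3 - 5/3 = -4/3)
p = 28572 (p = 2*14286 = 28572)
(U(8) + (2 - 5)*1)*J(-10) + p = (-sqrt(8) + (2 - 5)*1)*(-4/3) + 28572 = (-2*sqrt(2) - 3*1)*(-4/3) + 28572 = (-2*sqrt(2) - 3)*(-4/3) + 28572 = (-3 - 2*sqrt(2))*(-4/3) + 28572 = (4 + 8*sqrt(2)/3) + 28572 = 28576 + 8*sqrt(2)/3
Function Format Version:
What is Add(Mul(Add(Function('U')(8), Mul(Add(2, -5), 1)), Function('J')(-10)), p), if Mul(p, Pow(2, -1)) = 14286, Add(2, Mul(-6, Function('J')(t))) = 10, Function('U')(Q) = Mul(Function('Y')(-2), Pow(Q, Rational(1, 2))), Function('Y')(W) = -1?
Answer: Add(28576, Mul(Rational(8, 3), Pow(2, Rational(1, 2)))) ≈ 28580.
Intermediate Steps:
Function('U')(Q) = Mul(-1, Pow(Q, Rational(1, 2)))
Function('J')(t) = Rational(-4, 3) (Function('J')(t) = Add(Rational(1, 3), Mul(Rational(-1, 6), 10)) = Add(Rational(1, 3), Rational(-5, 3)) = Rational(-4, 3))
p = 28572 (p = Mul(2, 14286) = 28572)
Add(Mul(Add(Function('U')(8), Mul(Add(2, -5), 1)), Function('J')(-10)), p) = Add(Mul(Add(Mul(-1, Pow(8, Rational(1, 2))), Mul(Add(2, -5), 1)), Rational(-4, 3)), 28572) = Add(Mul(Add(Mul(-1, Mul(2, Pow(2, Rational(1, 2)))), Mul(-3, 1)), Rational(-4, 3)), 28572) = Add(Mul(Add(Mul(-2, Pow(2, Rational(1, 2))), -3), Rational(-4, 3)), 28572) = Add(Mul(Add(-3, Mul(-2, Pow(2, Rational(1, 2)))), Rational(-4, 3)), 28572) = Add(Add(4, Mul(Rational(8, 3), Pow(2, Rational(1, 2)))), 28572) = Add(28576, Mul(Rational(8, 3), Pow(2, Rational(1, 2))))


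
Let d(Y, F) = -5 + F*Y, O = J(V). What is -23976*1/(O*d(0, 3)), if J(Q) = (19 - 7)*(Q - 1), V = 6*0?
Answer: -1998/5 ≈ -399.60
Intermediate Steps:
V = 0
J(Q) = -12 + 12*Q (J(Q) = 12*(-1 + Q) = -12 + 12*Q)
O = -12 (O = -12 + 12*0 = -12 + 0 = -12)
-23976*1/(O*d(0, 3)) = -23976*(-1/(12*(-5 + 3*0))) = -23976*(-1/(12*(-5 + 0))) = -23976/((-12*(-5))) = -23976/60 = -23976*1/60 = -1998/5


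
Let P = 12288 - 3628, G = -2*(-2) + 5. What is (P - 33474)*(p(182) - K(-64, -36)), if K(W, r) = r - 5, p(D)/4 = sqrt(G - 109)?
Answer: -1017374 - 992560*I ≈ -1.0174e+6 - 9.9256e+5*I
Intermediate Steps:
G = 9 (G = 4 + 5 = 9)
P = 8660
p(D) = 40*I (p(D) = 4*sqrt(9 - 109) = 4*sqrt(-100) = 4*(10*I) = 40*I)
K(W, r) = -5 + r
(P - 33474)*(p(182) - K(-64, -36)) = (8660 - 33474)*(40*I - (-5 - 36)) = -24814*(40*I - 1*(-41)) = -24814*(40*I + 41) = -24814*(41 + 40*I) = -1017374 - 992560*I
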